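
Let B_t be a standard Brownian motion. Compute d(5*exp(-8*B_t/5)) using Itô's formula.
d(5*exp(-8*B_t/5)) = (32*exp(-8*B_t/5)/5) dt + (-8*exp(-8*B_t/5)) dB_t

Itô's formula for f(B_t) gives d f(B_t) = f'(B_t) dB_t + (1/2) f''(B_t) dt. Compute derivatives of f(x) = 5*exp(-8*x/5):
  f'(x)  = -8*exp(-8*x/5)
  f''(x) = 64*exp(-8*x/5)/5
Substitute x = B_t and multiply the f'' term by 1/2:
  drift     = (1/2) * (64*exp(-8*x/5)/5) evaluated at B_t = 32*exp(-8*B_t/5)/5
  diffusion = (-8*exp(-8*x/5)) evaluated at B_t = -8*exp(-8*B_t/5)
Therefore d(5*exp(-8*B_t/5)) = (32*exp(-8*B_t/5)/5) dt + (-8*exp(-8*B_t/5)) dB_t.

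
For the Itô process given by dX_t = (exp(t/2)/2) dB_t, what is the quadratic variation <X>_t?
<X>_t = exp(t)/4 - 1/4

For an Itô process dX_t = a(t) dt + b(t) dB_t, the quadratic variation is <X>_t = int_0^t b(s)^2 ds (the drift term does not contribute). Here b(s) = exp(s/2)/2, so
  b(s)^2 = exp(s)/4.
Integrating from 0 to t:
  <X>_t = int_0^t (exp(s)/4) ds = exp(t)/4 - 1/4.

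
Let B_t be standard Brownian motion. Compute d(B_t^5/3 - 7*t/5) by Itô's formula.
d(B_t^5/3 - 7*t/5) = (10*B_t^3/3 - 7/5) dt + (5*B_t^4/3) dB_t

Itô's formula for f(t, x): d f(t, B_t) = (f_t + (1/2) f_xx) dt + f_x dB_t. Compute partials of f(t, x) = -7*t/5 + x^5/3:
  f_t(t,x)  = -7/5
  f_x(t,x)  = 5*x^4/3
  f_xx(t,x) = 20*x^3/3
Assemble drift = f_t + (1/2) f_xx = 10*x^3/3 - 7/5 and diffusion = f_x = 5*x^4/3. Substituting x = B_t:
  d(B_t^5/3 - 7*t/5) = (10*B_t^3/3 - 7/5) dt + (5*B_t^4/3) dB_t.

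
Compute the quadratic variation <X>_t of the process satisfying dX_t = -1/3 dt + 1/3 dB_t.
<X>_t = t/9

For an Itô process dX_t = a(t) dt + b(t) dB_t, the quadratic variation is <X>_t = int_0^t b(s)^2 ds (the drift term does not contribute). Here b(s) = 1/3, so
  b(s)^2 = 1/9.
Integrating from 0 to t:
  <X>_t = int_0^t (1/9) ds = t/9.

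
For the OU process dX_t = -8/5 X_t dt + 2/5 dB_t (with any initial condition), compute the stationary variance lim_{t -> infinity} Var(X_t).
lim Var(X_t) = 1/20

The OU SDE dX = -theta X dt + sigma dB admits the integrating factor exp(theta t): d(exp(theta t) X_t) = sigma exp(theta t) dB_t. Integrating from 0 to t gives X_t = x_0 * exp(-theta t) + sigma * int_0^t exp(-theta (t-s)) dB_s for any initial x_0. The Itô integral has variance (by the Itô isometry) sigma^2 * int_0^t exp(-2 theta (t - s)) ds = sigma^2 * (1 - exp(-2 theta t)) / (2 theta), independent of x_0.
With theta = 8/5, sigma = 2/5:
  Var(X_t) = (2/5)^2 * (1 - exp(-2*8/5 t)) / (2 * 8/5) = 1/20 - exp(-16*t/5)/20.
As t -> infinity, exp(-2*8/5 t) -> 0, so the stationary variance is sigma^2 / (2 theta) = 1/20.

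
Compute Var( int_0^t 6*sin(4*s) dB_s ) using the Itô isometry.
Var = 18*t - 9*sin(4*t)*cos(4*t)/2

The Itô integral of a deterministic integrand f(s) has mean 0 because each increment f(s) * (B_{s+ds} - B_s) has mean 0. By the Itô isometry:
  Var( int_0^t f(s) dB_s ) = E[ (int_0^t f(s) dB_s)^2 ] = int_0^t f(s)^2 ds.
Here f(s) = 6*sin(4*s), so f(s)^2 = 36*sin(4*s)^2. Integrate:
  int_0^t (36*sin(4*s)^2) ds = 18*t - 9*sin(4*t)*cos(4*t)/2.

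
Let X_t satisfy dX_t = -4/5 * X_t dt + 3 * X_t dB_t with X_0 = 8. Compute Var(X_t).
Var(X_t) = (64*exp(9*t) - 64)*exp(-8*t/5)

For GBM dX = mu X dt + sigma X dB with X_0 = x_0, apply Itô to Y = log X: dY = (mu - sigma^2/2) dt + sigma dB, so Y_t = log(x_0) + (mu - sigma^2/2) t + sigma B_t and hence X_t = x_0 * exp((mu - sigma^2/2) t + sigma B_t).
With mu = -4/5, sigma = 3, x_0 = 8, this gives:
  X_t = 8 * exp((-53/10) * t + (3) * B_t).
Since sigma*B_t ~ Normal(0, sigma^2 t), E[exp(sigma*B_t)] = exp(sigma^2 t / 2); so E[X_t] = x_0 * exp((mu - sigma^2/2) t) * exp(sigma^2 t / 2) = x_0 * exp(mu t) = 8*exp(-4*t/5).
Var(X_t) = E[X_t^2] - (E[X_t])^2 = x_0^2 * exp(2 mu t) * (exp(sigma^2 t) - 1) = (64*exp(9*t) - 64)*exp(-8*t/5).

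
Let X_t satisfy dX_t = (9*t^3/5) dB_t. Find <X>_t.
<X>_t = 81*t^7/175

For an Itô process dX_t = a(t) dt + b(t) dB_t, the quadratic variation is <X>_t = int_0^t b(s)^2 ds (the drift term does not contribute). Here b(s) = 9*s^3/5, so
  b(s)^2 = 81*s^6/25.
Integrating from 0 to t:
  <X>_t = int_0^t (81*s^6/25) ds = 81*t^7/175.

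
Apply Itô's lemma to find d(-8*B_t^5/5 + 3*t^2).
d(-8*B_t^5/5 + 3*t^2) = (-16*B_t^3 + 6*t) dt + (-8*B_t^4) dB_t

Itô's formula for f(t, x): d f(t, B_t) = (f_t + (1/2) f_xx) dt + f_x dB_t. Compute partials of f(t, x) = 3*t^2 - 8*x^5/5:
  f_t(t,x)  = 6*t
  f_x(t,x)  = -8*x^4
  f_xx(t,x) = -32*x^3
Assemble drift = f_t + (1/2) f_xx = 6*t - 16*x^3 and diffusion = f_x = -8*x^4. Substituting x = B_t:
  d(-8*B_t^5/5 + 3*t^2) = (-16*B_t^3 + 6*t) dt + (-8*B_t^4) dB_t.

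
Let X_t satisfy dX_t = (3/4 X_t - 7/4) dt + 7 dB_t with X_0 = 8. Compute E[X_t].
E[X_t] = 17*exp(3*t/4)/3 + 7/3

Taking expectations and using E[dB_t] = 0, the mean m(t) = E[X_t] satisfies the ODE m'(t) = a m(t) + b with m(0) = x_0. With a = 3/4, b = -7/4, x_0 = 8, the solution is
  m(t) = x_0 * exp(a t) + (b/a) * (exp(a t) - 1)
       = 8 * exp((3/4) t) + ((-7/4)/(3/4)) * (exp((3/4) t) - 1)
       = 17*exp(3*t/4)/3 + 7/3.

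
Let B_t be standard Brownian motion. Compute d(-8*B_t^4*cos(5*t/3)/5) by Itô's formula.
d(-8*B_t^4*cos(5*t/3)/5) = (8*B_t^2*(5*B_t^2*sin(5*t/3) - 18*cos(5*t/3))/15) dt + (-32*B_t^3*cos(5*t/3)/5) dB_t

Itô's formula for f(t, x): d f(t, B_t) = (f_t + (1/2) f_xx) dt + f_x dB_t. Compute partials of f(t, x) = -8*x^4*cos(5*t/3)/5:
  f_t(t,x)  = 8*x^4*sin(5*t/3)/3
  f_x(t,x)  = -32*x^3*cos(5*t/3)/5
  f_xx(t,x) = -96*x^2*cos(5*t/3)/5
Assemble drift = f_t + (1/2) f_xx = 8*x^2*(5*x^2*sin(5*t/3) - 18*cos(5*t/3))/15 and diffusion = f_x = -32*x^3*cos(5*t/3)/5. Substituting x = B_t:
  d(-8*B_t^4*cos(5*t/3)/5) = (8*B_t^2*(5*B_t^2*sin(5*t/3) - 18*cos(5*t/3))/15) dt + (-32*B_t^3*cos(5*t/3)/5) dB_t.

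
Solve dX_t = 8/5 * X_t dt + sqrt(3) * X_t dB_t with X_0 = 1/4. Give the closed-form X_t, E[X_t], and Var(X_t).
X_t = 1/4 * exp((1/10) t + (sqrt(3)) B_t); E[X_t] = exp(8*t/5)/4; Var(X_t) = (exp(3*t) - 1)*exp(16*t/5)/16

For GBM dX = mu X dt + sigma X dB with X_0 = x_0, apply Itô to Y = log X: dY = (mu - sigma^2/2) dt + sigma dB, so Y_t = log(x_0) + (mu - sigma^2/2) t + sigma B_t and hence X_t = x_0 * exp((mu - sigma^2/2) t + sigma B_t).
With mu = 8/5, sigma = sqrt(3), x_0 = 1/4, this gives:
  X_t = 1/4 * exp((1/10) * t + (sqrt(3)) * B_t).
Since sigma*B_t ~ Normal(0, sigma^2 t), E[exp(sigma*B_t)] = exp(sigma^2 t / 2); so E[X_t] = x_0 * exp((mu - sigma^2/2) t) * exp(sigma^2 t / 2) = x_0 * exp(mu t) = exp(8*t/5)/4.
Var(X_t) = E[X_t^2] - (E[X_t])^2 = x_0^2 * exp(2 mu t) * (exp(sigma^2 t) - 1) = (exp(3*t) - 1)*exp(16*t/5)/16.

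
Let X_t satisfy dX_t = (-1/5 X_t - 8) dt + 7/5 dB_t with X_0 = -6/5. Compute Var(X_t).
Var(X_t) = 49/10 - 49*exp(-2*t/5)/10

The variance V(t) = Var(X_t) satisfies V'(t) = 2 a V(t) + c^2 with V(0) = 0 (drift coefficient is linear in X, diffusion is constant). With a = -1/5, c = 7/5, the solution is
  V(t) = (c^2 / (2 a)) * (exp(2 a t) - 1)
       = ((7/5)^2 / (2*(-1/5))) * (exp((-2/5) t) - 1)
       = 49/10 - 49*exp(-2*t/5)/10.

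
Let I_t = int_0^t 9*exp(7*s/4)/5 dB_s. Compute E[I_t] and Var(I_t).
E[I_t] = 0; Var(I_t) = 162*exp(7*t/2)/175 - 162/175

The Itô integral of a deterministic integrand f(s) has mean 0 because each increment f(s) * (B_{s+ds} - B_s) has mean 0. By the Itô isometry:
  Var( int_0^t f(s) dB_s ) = E[ (int_0^t f(s) dB_s)^2 ] = int_0^t f(s)^2 ds.
Here f(s) = 9*exp(7*s/4)/5, so f(s)^2 = 81*exp(7*s/2)/25. Integrate:
  int_0^t (81*exp(7*s/2)/25) ds = 162*exp(7*t/2)/175 - 162/175.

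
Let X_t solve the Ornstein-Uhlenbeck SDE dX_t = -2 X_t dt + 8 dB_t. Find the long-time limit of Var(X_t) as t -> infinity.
lim Var(X_t) = 16

The OU SDE dX = -theta X dt + sigma dB admits the integrating factor exp(theta t): d(exp(theta t) X_t) = sigma exp(theta t) dB_t. Integrating from 0 to t gives X_t = x_0 * exp(-theta t) + sigma * int_0^t exp(-theta (t-s)) dB_s for any initial x_0. The Itô integral has variance (by the Itô isometry) sigma^2 * int_0^t exp(-2 theta (t - s)) ds = sigma^2 * (1 - exp(-2 theta t)) / (2 theta), independent of x_0.
With theta = 2, sigma = 8:
  Var(X_t) = (8)^2 * (1 - exp(-2*2 t)) / (2 * 2) = 16 - 16*exp(-4*t).
As t -> infinity, exp(-2*2 t) -> 0, so the stationary variance is sigma^2 / (2 theta) = 16.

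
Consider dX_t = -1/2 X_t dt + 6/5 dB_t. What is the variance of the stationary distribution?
lim Var(X_t) = 36/25

The OU SDE dX = -theta X dt + sigma dB admits the integrating factor exp(theta t): d(exp(theta t) X_t) = sigma exp(theta t) dB_t. Integrating from 0 to t gives X_t = x_0 * exp(-theta t) + sigma * int_0^t exp(-theta (t-s)) dB_s for any initial x_0. The Itô integral has variance (by the Itô isometry) sigma^2 * int_0^t exp(-2 theta (t - s)) ds = sigma^2 * (1 - exp(-2 theta t)) / (2 theta), independent of x_0.
With theta = 1/2, sigma = 6/5:
  Var(X_t) = (6/5)^2 * (1 - exp(-2*1/2 t)) / (2 * 1/2) = 36/25 - 36*exp(-t)/25.
As t -> infinity, exp(-2*1/2 t) -> 0, so the stationary variance is sigma^2 / (2 theta) = 36/25.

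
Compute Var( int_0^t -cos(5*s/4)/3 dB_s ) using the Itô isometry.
Var = t/18 + sin(5*t/2)/45

The Itô integral of a deterministic integrand f(s) has mean 0 because each increment f(s) * (B_{s+ds} - B_s) has mean 0. By the Itô isometry:
  Var( int_0^t f(s) dB_s ) = E[ (int_0^t f(s) dB_s)^2 ] = int_0^t f(s)^2 ds.
Here f(s) = -cos(5*s/4)/3, so f(s)^2 = cos(5*s/4)^2/9. Integrate:
  int_0^t (cos(5*s/4)^2/9) ds = t/18 + sin(5*t/2)/45.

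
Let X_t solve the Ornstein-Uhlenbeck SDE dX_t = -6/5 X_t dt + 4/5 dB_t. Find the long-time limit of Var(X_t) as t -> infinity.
lim Var(X_t) = 4/15

The OU SDE dX = -theta X dt + sigma dB admits the integrating factor exp(theta t): d(exp(theta t) X_t) = sigma exp(theta t) dB_t. Integrating from 0 to t gives X_t = x_0 * exp(-theta t) + sigma * int_0^t exp(-theta (t-s)) dB_s for any initial x_0. The Itô integral has variance (by the Itô isometry) sigma^2 * int_0^t exp(-2 theta (t - s)) ds = sigma^2 * (1 - exp(-2 theta t)) / (2 theta), independent of x_0.
With theta = 6/5, sigma = 4/5:
  Var(X_t) = (4/5)^2 * (1 - exp(-2*6/5 t)) / (2 * 6/5) = 4/15 - 4*exp(-12*t/5)/15.
As t -> infinity, exp(-2*6/5 t) -> 0, so the stationary variance is sigma^2 / (2 theta) = 4/15.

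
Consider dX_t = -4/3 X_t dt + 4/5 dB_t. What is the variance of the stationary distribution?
lim Var(X_t) = 6/25

The OU SDE dX = -theta X dt + sigma dB admits the integrating factor exp(theta t): d(exp(theta t) X_t) = sigma exp(theta t) dB_t. Integrating from 0 to t gives X_t = x_0 * exp(-theta t) + sigma * int_0^t exp(-theta (t-s)) dB_s for any initial x_0. The Itô integral has variance (by the Itô isometry) sigma^2 * int_0^t exp(-2 theta (t - s)) ds = sigma^2 * (1 - exp(-2 theta t)) / (2 theta), independent of x_0.
With theta = 4/3, sigma = 4/5:
  Var(X_t) = (4/5)^2 * (1 - exp(-2*4/3 t)) / (2 * 4/3) = 6/25 - 6*exp(-8*t/3)/25.
As t -> infinity, exp(-2*4/3 t) -> 0, so the stationary variance is sigma^2 / (2 theta) = 6/25.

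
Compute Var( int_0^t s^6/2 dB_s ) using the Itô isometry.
Var = t^13/52

The Itô integral of a deterministic integrand f(s) has mean 0 because each increment f(s) * (B_{s+ds} - B_s) has mean 0. By the Itô isometry:
  Var( int_0^t f(s) dB_s ) = E[ (int_0^t f(s) dB_s)^2 ] = int_0^t f(s)^2 ds.
Here f(s) = s^6/2, so f(s)^2 = s^12/4. Integrate:
  int_0^t (s^12/4) ds = t^13/52.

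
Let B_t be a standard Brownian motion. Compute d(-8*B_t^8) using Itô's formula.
d(-8*B_t^8) = (-224*B_t^6) dt + (-64*B_t^7) dB_t

Itô's formula for f(B_t) gives d f(B_t) = f'(B_t) dB_t + (1/2) f''(B_t) dt. Compute derivatives of f(x) = -8*x^8:
  f'(x)  = -64*x^7
  f''(x) = -448*x^6
Substitute x = B_t and multiply the f'' term by 1/2:
  drift     = (1/2) * (-448*x^6) evaluated at B_t = -224*B_t^6
  diffusion = (-64*x^7) evaluated at B_t = -64*B_t^7
Therefore d(-8*B_t^8) = (-224*B_t^6) dt + (-64*B_t^7) dB_t.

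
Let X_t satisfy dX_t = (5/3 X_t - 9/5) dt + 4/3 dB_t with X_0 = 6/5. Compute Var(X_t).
Var(X_t) = 8*exp(10*t/3)/15 - 8/15

The variance V(t) = Var(X_t) satisfies V'(t) = 2 a V(t) + c^2 with V(0) = 0 (drift coefficient is linear in X, diffusion is constant). With a = 5/3, c = 4/3, the solution is
  V(t) = (c^2 / (2 a)) * (exp(2 a t) - 1)
       = ((4/3)^2 / (2*(5/3))) * (exp((10/3) t) - 1)
       = 8*exp(10*t/3)/15 - 8/15.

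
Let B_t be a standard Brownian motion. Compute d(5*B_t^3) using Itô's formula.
d(5*B_t^3) = (15*B_t) dt + (15*B_t^2) dB_t

Itô's formula for f(B_t) gives d f(B_t) = f'(B_t) dB_t + (1/2) f''(B_t) dt. Compute derivatives of f(x) = 5*x^3:
  f'(x)  = 15*x^2
  f''(x) = 30*x
Substitute x = B_t and multiply the f'' term by 1/2:
  drift     = (1/2) * (30*x) evaluated at B_t = 15*B_t
  diffusion = (15*x^2) evaluated at B_t = 15*B_t^2
Therefore d(5*B_t^3) = (15*B_t) dt + (15*B_t^2) dB_t.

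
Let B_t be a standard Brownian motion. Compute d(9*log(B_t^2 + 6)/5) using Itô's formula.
d(9*log(B_t^2 + 6)/5) = (9*(6 - B_t^2)/(5*(B_t^2 + 6)^2)) dt + (18*B_t/(5*(B_t^2 + 6))) dB_t

Itô's formula for f(B_t) gives d f(B_t) = f'(B_t) dB_t + (1/2) f''(B_t) dt. Compute derivatives of f(x) = 9*log(x^2 + 6)/5:
  f'(x)  = 18*x/(5*(x^2 + 6))
  f''(x) = 18*(6 - x^2)/(5*(x^2 + 6)^2)
Substitute x = B_t and multiply the f'' term by 1/2:
  drift     = (1/2) * (18*(6 - x^2)/(5*(x^2 + 6)^2)) evaluated at B_t = 9*(6 - B_t^2)/(5*(B_t^2 + 6)^2)
  diffusion = (18*x/(5*(x^2 + 6))) evaluated at B_t = 18*B_t/(5*(B_t^2 + 6))
Therefore d(9*log(B_t^2 + 6)/5) = (9*(6 - B_t^2)/(5*(B_t^2 + 6)^2)) dt + (18*B_t/(5*(B_t^2 + 6))) dB_t.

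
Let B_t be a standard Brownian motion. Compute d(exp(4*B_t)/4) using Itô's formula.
d(exp(4*B_t)/4) = (2*exp(4*B_t)) dt + (exp(4*B_t)) dB_t

Itô's formula for f(B_t) gives d f(B_t) = f'(B_t) dB_t + (1/2) f''(B_t) dt. Compute derivatives of f(x) = exp(4*x)/4:
  f'(x)  = exp(4*x)
  f''(x) = 4*exp(4*x)
Substitute x = B_t and multiply the f'' term by 1/2:
  drift     = (1/2) * (4*exp(4*x)) evaluated at B_t = 2*exp(4*B_t)
  diffusion = (exp(4*x)) evaluated at B_t = exp(4*B_t)
Therefore d(exp(4*B_t)/4) = (2*exp(4*B_t)) dt + (exp(4*B_t)) dB_t.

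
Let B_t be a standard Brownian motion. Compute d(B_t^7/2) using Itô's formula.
d(B_t^7/2) = (21*B_t^5/2) dt + (7*B_t^6/2) dB_t

Itô's formula for f(B_t) gives d f(B_t) = f'(B_t) dB_t + (1/2) f''(B_t) dt. Compute derivatives of f(x) = x^7/2:
  f'(x)  = 7*x^6/2
  f''(x) = 21*x^5
Substitute x = B_t and multiply the f'' term by 1/2:
  drift     = (1/2) * (21*x^5) evaluated at B_t = 21*B_t^5/2
  diffusion = (7*x^6/2) evaluated at B_t = 7*B_t^6/2
Therefore d(B_t^7/2) = (21*B_t^5/2) dt + (7*B_t^6/2) dB_t.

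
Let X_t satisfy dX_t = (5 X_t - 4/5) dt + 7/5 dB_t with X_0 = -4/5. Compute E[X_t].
E[X_t] = 4/25 - 24*exp(5*t)/25

Taking expectations and using E[dB_t] = 0, the mean m(t) = E[X_t] satisfies the ODE m'(t) = a m(t) + b with m(0) = x_0. With a = 5, b = -4/5, x_0 = -4/5, the solution is
  m(t) = x_0 * exp(a t) + (b/a) * (exp(a t) - 1)
       = (-4/5) * exp(5 t) + ((-4/5)/5) * (exp(5 t) - 1)
       = 4/25 - 24*exp(5*t)/25.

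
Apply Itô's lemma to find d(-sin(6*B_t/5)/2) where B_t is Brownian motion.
d(-sin(6*B_t/5)/2) = (9*sin(6*B_t/5)/25) dt + (-3*cos(6*B_t/5)/5) dB_t

Itô's formula for f(B_t) gives d f(B_t) = f'(B_t) dB_t + (1/2) f''(B_t) dt. Compute derivatives of f(x) = -sin(6*x/5)/2:
  f'(x)  = -3*cos(6*x/5)/5
  f''(x) = 18*sin(6*x/5)/25
Substitute x = B_t and multiply the f'' term by 1/2:
  drift     = (1/2) * (18*sin(6*x/5)/25) evaluated at B_t = 9*sin(6*B_t/5)/25
  diffusion = (-3*cos(6*x/5)/5) evaluated at B_t = -3*cos(6*B_t/5)/5
Therefore d(-sin(6*B_t/5)/2) = (9*sin(6*B_t/5)/25) dt + (-3*cos(6*B_t/5)/5) dB_t.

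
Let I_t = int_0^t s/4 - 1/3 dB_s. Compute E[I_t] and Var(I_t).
E[I_t] = 0; Var(I_t) = t*(3*t^2 - 12*t + 16)/144

The Itô integral of a deterministic integrand f(s) has mean 0 because each increment f(s) * (B_{s+ds} - B_s) has mean 0. By the Itô isometry:
  Var( int_0^t f(s) dB_s ) = E[ (int_0^t f(s) dB_s)^2 ] = int_0^t f(s)^2 ds.
Here f(s) = s/4 - 1/3, so f(s)^2 = (3*s - 4)^2/144. Integrate:
  int_0^t ((3*s - 4)^2/144) ds = t*(3*t^2 - 12*t + 16)/144.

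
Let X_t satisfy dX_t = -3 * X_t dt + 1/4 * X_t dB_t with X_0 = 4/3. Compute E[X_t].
E[X_t] = 4*exp(-3*t)/3

For GBM dX = mu X dt + sigma X dB with X_0 = x_0, apply Itô to Y = log X: dY = (mu - sigma^2/2) dt + sigma dB, so Y_t = log(x_0) + (mu - sigma^2/2) t + sigma B_t and hence X_t = x_0 * exp((mu - sigma^2/2) t + sigma B_t).
With mu = -3, sigma = 1/4, x_0 = 4/3, this gives:
  X_t = 4/3 * exp((-97/32) * t + (1/4) * B_t).
Since sigma*B_t ~ Normal(0, sigma^2 t), E[exp(sigma*B_t)] = exp(sigma^2 t / 2); so E[X_t] = x_0 * exp((mu - sigma^2/2) t) * exp(sigma^2 t / 2) = x_0 * exp(mu t) = 4*exp(-3*t)/3.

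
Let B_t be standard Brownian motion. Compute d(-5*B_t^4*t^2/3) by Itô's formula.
d(-5*B_t^4*t^2/3) = (10*B_t^2*t*(-B_t^2 - 3*t)/3) dt + (-20*B_t^3*t^2/3) dB_t

Itô's formula for f(t, x): d f(t, B_t) = (f_t + (1/2) f_xx) dt + f_x dB_t. Compute partials of f(t, x) = -5*t^2*x^4/3:
  f_t(t,x)  = -10*t*x^4/3
  f_x(t,x)  = -20*t^2*x^3/3
  f_xx(t,x) = -20*t^2*x^2
Assemble drift = f_t + (1/2) f_xx = 10*t*x^2*(-3*t - x^2)/3 and diffusion = f_x = -20*t^2*x^3/3. Substituting x = B_t:
  d(-5*B_t^4*t^2/3) = (10*B_t^2*t*(-B_t^2 - 3*t)/3) dt + (-20*B_t^3*t^2/3) dB_t.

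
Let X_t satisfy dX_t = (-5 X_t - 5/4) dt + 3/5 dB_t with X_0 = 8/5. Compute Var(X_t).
Var(X_t) = 9/250 - 9*exp(-10*t)/250

The variance V(t) = Var(X_t) satisfies V'(t) = 2 a V(t) + c^2 with V(0) = 0 (drift coefficient is linear in X, diffusion is constant). With a = -5, c = 3/5, the solution is
  V(t) = (c^2 / (2 a)) * (exp(2 a t) - 1)
       = ((3/5)^2 / (2*(-5))) * (exp((-10) t) - 1)
       = 9/250 - 9*exp(-10*t)/250.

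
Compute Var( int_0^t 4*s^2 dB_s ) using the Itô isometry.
Var = 16*t^5/5

The Itô integral of a deterministic integrand f(s) has mean 0 because each increment f(s) * (B_{s+ds} - B_s) has mean 0. By the Itô isometry:
  Var( int_0^t f(s) dB_s ) = E[ (int_0^t f(s) dB_s)^2 ] = int_0^t f(s)^2 ds.
Here f(s) = 4*s^2, so f(s)^2 = 16*s^4. Integrate:
  int_0^t (16*s^4) ds = 16*t^5/5.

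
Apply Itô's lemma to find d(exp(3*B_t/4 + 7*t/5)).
d(exp(3*B_t/4 + 7*t/5)) = (269*exp(3*B_t/4 + 7*t/5)/160) dt + (3*exp(3*B_t/4 + 7*t/5)/4) dB_t

Itô's formula for f(t, x): d f(t, B_t) = (f_t + (1/2) f_xx) dt + f_x dB_t. Compute partials of f(t, x) = exp(7*t/5 + 3*x/4):
  f_t(t,x)  = 7*exp(7*t/5 + 3*x/4)/5
  f_x(t,x)  = 3*exp(7*t/5 + 3*x/4)/4
  f_xx(t,x) = 9*exp(7*t/5 + 3*x/4)/16
Assemble drift = f_t + (1/2) f_xx = 269*exp(7*t/5 + 3*x/4)/160 and diffusion = f_x = 3*exp(7*t/5 + 3*x/4)/4. Substituting x = B_t:
  d(exp(3*B_t/4 + 7*t/5)) = (269*exp(3*B_t/4 + 7*t/5)/160) dt + (3*exp(3*B_t/4 + 7*t/5)/4) dB_t.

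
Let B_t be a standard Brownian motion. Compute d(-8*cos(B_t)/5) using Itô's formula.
d(-8*cos(B_t)/5) = (4*cos(B_t)/5) dt + (8*sin(B_t)/5) dB_t

Itô's formula for f(B_t) gives d f(B_t) = f'(B_t) dB_t + (1/2) f''(B_t) dt. Compute derivatives of f(x) = -8*cos(x)/5:
  f'(x)  = 8*sin(x)/5
  f''(x) = 8*cos(x)/5
Substitute x = B_t and multiply the f'' term by 1/2:
  drift     = (1/2) * (8*cos(x)/5) evaluated at B_t = 4*cos(B_t)/5
  diffusion = (8*sin(x)/5) evaluated at B_t = 8*sin(B_t)/5
Therefore d(-8*cos(B_t)/5) = (4*cos(B_t)/5) dt + (8*sin(B_t)/5) dB_t.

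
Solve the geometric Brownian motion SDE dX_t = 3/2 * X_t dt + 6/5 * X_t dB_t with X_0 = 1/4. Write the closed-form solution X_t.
X_t = 1/4 * exp((39/50) * t + (6/5) * B_t)

For GBM dX = mu X dt + sigma X dB with X_0 = x_0, apply Itô to Y = log X: dY = (mu - sigma^2/2) dt + sigma dB, so Y_t = log(x_0) + (mu - sigma^2/2) t + sigma B_t and hence X_t = x_0 * exp((mu - sigma^2/2) t + sigma B_t).
With mu = 3/2, sigma = 6/5, x_0 = 1/4, this gives:
  X_t = 1/4 * exp((39/50) * t + (6/5) * B_t).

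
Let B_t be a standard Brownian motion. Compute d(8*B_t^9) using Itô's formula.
d(8*B_t^9) = (288*B_t^7) dt + (72*B_t^8) dB_t

Itô's formula for f(B_t) gives d f(B_t) = f'(B_t) dB_t + (1/2) f''(B_t) dt. Compute derivatives of f(x) = 8*x^9:
  f'(x)  = 72*x^8
  f''(x) = 576*x^7
Substitute x = B_t and multiply the f'' term by 1/2:
  drift     = (1/2) * (576*x^7) evaluated at B_t = 288*B_t^7
  diffusion = (72*x^8) evaluated at B_t = 72*B_t^8
Therefore d(8*B_t^9) = (288*B_t^7) dt + (72*B_t^8) dB_t.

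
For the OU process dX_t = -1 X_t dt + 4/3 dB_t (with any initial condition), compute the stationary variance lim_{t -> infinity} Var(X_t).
lim Var(X_t) = 8/9

The OU SDE dX = -theta X dt + sigma dB admits the integrating factor exp(theta t): d(exp(theta t) X_t) = sigma exp(theta t) dB_t. Integrating from 0 to t gives X_t = x_0 * exp(-theta t) + sigma * int_0^t exp(-theta (t-s)) dB_s for any initial x_0. The Itô integral has variance (by the Itô isometry) sigma^2 * int_0^t exp(-2 theta (t - s)) ds = sigma^2 * (1 - exp(-2 theta t)) / (2 theta), independent of x_0.
With theta = 1, sigma = 4/3:
  Var(X_t) = (4/3)^2 * (1 - exp(-2*1 t)) / (2 * 1) = 8/9 - 8*exp(-2*t)/9.
As t -> infinity, exp(-2*1 t) -> 0, so the stationary variance is sigma^2 / (2 theta) = 8/9.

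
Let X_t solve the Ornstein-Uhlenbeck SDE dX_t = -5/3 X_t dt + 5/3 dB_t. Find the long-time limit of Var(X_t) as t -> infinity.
lim Var(X_t) = 5/6

The OU SDE dX = -theta X dt + sigma dB admits the integrating factor exp(theta t): d(exp(theta t) X_t) = sigma exp(theta t) dB_t. Integrating from 0 to t gives X_t = x_0 * exp(-theta t) + sigma * int_0^t exp(-theta (t-s)) dB_s for any initial x_0. The Itô integral has variance (by the Itô isometry) sigma^2 * int_0^t exp(-2 theta (t - s)) ds = sigma^2 * (1 - exp(-2 theta t)) / (2 theta), independent of x_0.
With theta = 5/3, sigma = 5/3:
  Var(X_t) = (5/3)^2 * (1 - exp(-2*5/3 t)) / (2 * 5/3) = 5/6 - 5*exp(-10*t/3)/6.
As t -> infinity, exp(-2*5/3 t) -> 0, so the stationary variance is sigma^2 / (2 theta) = 5/6.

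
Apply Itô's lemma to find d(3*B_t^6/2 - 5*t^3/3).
d(3*B_t^6/2 - 5*t^3/3) = (45*B_t^4/2 - 5*t^2) dt + (9*B_t^5) dB_t

Itô's formula for f(t, x): d f(t, B_t) = (f_t + (1/2) f_xx) dt + f_x dB_t. Compute partials of f(t, x) = -5*t^3/3 + 3*x^6/2:
  f_t(t,x)  = -5*t^2
  f_x(t,x)  = 9*x^5
  f_xx(t,x) = 45*x^4
Assemble drift = f_t + (1/2) f_xx = -5*t^2 + 45*x^4/2 and diffusion = f_x = 9*x^5. Substituting x = B_t:
  d(3*B_t^6/2 - 5*t^3/3) = (45*B_t^4/2 - 5*t^2) dt + (9*B_t^5) dB_t.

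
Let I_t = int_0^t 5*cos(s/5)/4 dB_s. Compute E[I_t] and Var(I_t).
E[I_t] = 0; Var(I_t) = 25*t/32 + 125*sin(2*t/5)/64

The Itô integral of a deterministic integrand f(s) has mean 0 because each increment f(s) * (B_{s+ds} - B_s) has mean 0. By the Itô isometry:
  Var( int_0^t f(s) dB_s ) = E[ (int_0^t f(s) dB_s)^2 ] = int_0^t f(s)^2 ds.
Here f(s) = 5*cos(s/5)/4, so f(s)^2 = 25*cos(s/5)^2/16. Integrate:
  int_0^t (25*cos(s/5)^2/16) ds = 25*t/32 + 125*sin(2*t/5)/64.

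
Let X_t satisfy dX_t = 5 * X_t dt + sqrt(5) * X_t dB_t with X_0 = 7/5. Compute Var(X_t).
Var(X_t) = 49*(exp(5*t) - 1)*exp(10*t)/25

For GBM dX = mu X dt + sigma X dB with X_0 = x_0, apply Itô to Y = log X: dY = (mu - sigma^2/2) dt + sigma dB, so Y_t = log(x_0) + (mu - sigma^2/2) t + sigma B_t and hence X_t = x_0 * exp((mu - sigma^2/2) t + sigma B_t).
With mu = 5, sigma = sqrt(5), x_0 = 7/5, this gives:
  X_t = 7/5 * exp((5/2) * t + (sqrt(5)) * B_t).
Since sigma*B_t ~ Normal(0, sigma^2 t), E[exp(sigma*B_t)] = exp(sigma^2 t / 2); so E[X_t] = x_0 * exp((mu - sigma^2/2) t) * exp(sigma^2 t / 2) = x_0 * exp(mu t) = 7*exp(5*t)/5.
Var(X_t) = E[X_t^2] - (E[X_t])^2 = x_0^2 * exp(2 mu t) * (exp(sigma^2 t) - 1) = 49*(exp(5*t) - 1)*exp(10*t)/25.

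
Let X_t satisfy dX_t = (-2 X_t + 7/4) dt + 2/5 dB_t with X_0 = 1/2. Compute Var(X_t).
Var(X_t) = 1/25 - exp(-4*t)/25

The variance V(t) = Var(X_t) satisfies V'(t) = 2 a V(t) + c^2 with V(0) = 0 (drift coefficient is linear in X, diffusion is constant). With a = -2, c = 2/5, the solution is
  V(t) = (c^2 / (2 a)) * (exp(2 a t) - 1)
       = ((2/5)^2 / (2*(-2))) * (exp((-4) t) - 1)
       = 1/25 - exp(-4*t)/25.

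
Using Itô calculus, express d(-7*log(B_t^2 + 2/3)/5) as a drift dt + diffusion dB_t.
d(-7*log(B_t^2 + 2/3)/5) = (21*(3*B_t^2 - 2)/(5*(3*B_t^2 + 2)^2)) dt + (-42*B_t/(15*B_t^2 + 10)) dB_t

Itô's formula for f(B_t) gives d f(B_t) = f'(B_t) dB_t + (1/2) f''(B_t) dt. Compute derivatives of f(x) = -7*log(x^2 + 2/3)/5:
  f'(x)  = -42*x/(15*x^2 + 10)
  f''(x) = 42*(3*x^2 - 2)/(5*(3*x^2 + 2)^2)
Substitute x = B_t and multiply the f'' term by 1/2:
  drift     = (1/2) * (42*(3*x^2 - 2)/(5*(3*x^2 + 2)^2)) evaluated at B_t = 21*(3*B_t^2 - 2)/(5*(3*B_t^2 + 2)^2)
  diffusion = (-42*x/(15*x^2 + 10)) evaluated at B_t = -42*B_t/(15*B_t^2 + 10)
Therefore d(-7*log(B_t^2 + 2/3)/5) = (21*(3*B_t^2 - 2)/(5*(3*B_t^2 + 2)^2)) dt + (-42*B_t/(15*B_t^2 + 10)) dB_t.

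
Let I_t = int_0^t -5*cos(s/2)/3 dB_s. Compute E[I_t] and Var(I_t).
E[I_t] = 0; Var(I_t) = 25*t/18 + 25*sin(t)/18

The Itô integral of a deterministic integrand f(s) has mean 0 because each increment f(s) * (B_{s+ds} - B_s) has mean 0. By the Itô isometry:
  Var( int_0^t f(s) dB_s ) = E[ (int_0^t f(s) dB_s)^2 ] = int_0^t f(s)^2 ds.
Here f(s) = -5*cos(s/2)/3, so f(s)^2 = 25*cos(s/2)^2/9. Integrate:
  int_0^t (25*cos(s/2)^2/9) ds = 25*t/18 + 25*sin(t)/18.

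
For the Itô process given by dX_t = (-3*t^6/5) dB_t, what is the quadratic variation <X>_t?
<X>_t = 9*t^13/325

For an Itô process dX_t = a(t) dt + b(t) dB_t, the quadratic variation is <X>_t = int_0^t b(s)^2 ds (the drift term does not contribute). Here b(s) = -3*s^6/5, so
  b(s)^2 = 9*s^12/25.
Integrating from 0 to t:
  <X>_t = int_0^t (9*s^12/25) ds = 9*t^13/325.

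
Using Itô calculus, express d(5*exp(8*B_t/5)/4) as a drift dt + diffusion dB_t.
d(5*exp(8*B_t/5)/4) = (8*exp(8*B_t/5)/5) dt + (2*exp(8*B_t/5)) dB_t

Itô's formula for f(B_t) gives d f(B_t) = f'(B_t) dB_t + (1/2) f''(B_t) dt. Compute derivatives of f(x) = 5*exp(8*x/5)/4:
  f'(x)  = 2*exp(8*x/5)
  f''(x) = 16*exp(8*x/5)/5
Substitute x = B_t and multiply the f'' term by 1/2:
  drift     = (1/2) * (16*exp(8*x/5)/5) evaluated at B_t = 8*exp(8*B_t/5)/5
  diffusion = (2*exp(8*x/5)) evaluated at B_t = 2*exp(8*B_t/5)
Therefore d(5*exp(8*B_t/5)/4) = (8*exp(8*B_t/5)/5) dt + (2*exp(8*B_t/5)) dB_t.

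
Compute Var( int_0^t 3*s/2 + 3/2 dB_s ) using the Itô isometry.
Var = 3*t*(t^2 + 3*t + 3)/4

The Itô integral of a deterministic integrand f(s) has mean 0 because each increment f(s) * (B_{s+ds} - B_s) has mean 0. By the Itô isometry:
  Var( int_0^t f(s) dB_s ) = E[ (int_0^t f(s) dB_s)^2 ] = int_0^t f(s)^2 ds.
Here f(s) = 3*s/2 + 3/2, so f(s)^2 = 9*(s + 1)^2/4. Integrate:
  int_0^t (9*(s + 1)^2/4) ds = 3*t*(t^2 + 3*t + 3)/4.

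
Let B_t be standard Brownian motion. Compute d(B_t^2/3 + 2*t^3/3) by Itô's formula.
d(B_t^2/3 + 2*t^3/3) = (2*t^2 + 1/3) dt + (2*B_t/3) dB_t

Itô's formula for f(t, x): d f(t, B_t) = (f_t + (1/2) f_xx) dt + f_x dB_t. Compute partials of f(t, x) = 2*t^3/3 + x^2/3:
  f_t(t,x)  = 2*t^2
  f_x(t,x)  = 2*x/3
  f_xx(t,x) = 2/3
Assemble drift = f_t + (1/2) f_xx = 2*t^2 + 1/3 and diffusion = f_x = 2*x/3. Substituting x = B_t:
  d(B_t^2/3 + 2*t^3/3) = (2*t^2 + 1/3) dt + (2*B_t/3) dB_t.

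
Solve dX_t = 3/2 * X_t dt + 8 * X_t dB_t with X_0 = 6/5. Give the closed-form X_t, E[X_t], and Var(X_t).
X_t = 6/5 * exp((-61/2) t + (8) B_t); E[X_t] = 6*exp(3*t/2)/5; Var(X_t) = 36*(exp(64*t) - 1)*exp(3*t)/25

For GBM dX = mu X dt + sigma X dB with X_0 = x_0, apply Itô to Y = log X: dY = (mu - sigma^2/2) dt + sigma dB, so Y_t = log(x_0) + (mu - sigma^2/2) t + sigma B_t and hence X_t = x_0 * exp((mu - sigma^2/2) t + sigma B_t).
With mu = 3/2, sigma = 8, x_0 = 6/5, this gives:
  X_t = 6/5 * exp((-61/2) * t + (8) * B_t).
Since sigma*B_t ~ Normal(0, sigma^2 t), E[exp(sigma*B_t)] = exp(sigma^2 t / 2); so E[X_t] = x_0 * exp((mu - sigma^2/2) t) * exp(sigma^2 t / 2) = x_0 * exp(mu t) = 6*exp(3*t/2)/5.
Var(X_t) = E[X_t^2] - (E[X_t])^2 = x_0^2 * exp(2 mu t) * (exp(sigma^2 t) - 1) = 36*(exp(64*t) - 1)*exp(3*t)/25.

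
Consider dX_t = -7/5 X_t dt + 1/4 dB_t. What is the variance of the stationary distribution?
lim Var(X_t) = 5/224

The OU SDE dX = -theta X dt + sigma dB admits the integrating factor exp(theta t): d(exp(theta t) X_t) = sigma exp(theta t) dB_t. Integrating from 0 to t gives X_t = x_0 * exp(-theta t) + sigma * int_0^t exp(-theta (t-s)) dB_s for any initial x_0. The Itô integral has variance (by the Itô isometry) sigma^2 * int_0^t exp(-2 theta (t - s)) ds = sigma^2 * (1 - exp(-2 theta t)) / (2 theta), independent of x_0.
With theta = 7/5, sigma = 1/4:
  Var(X_t) = (1/4)^2 * (1 - exp(-2*7/5 t)) / (2 * 7/5) = 5/224 - 5*exp(-14*t/5)/224.
As t -> infinity, exp(-2*7/5 t) -> 0, so the stationary variance is sigma^2 / (2 theta) = 5/224.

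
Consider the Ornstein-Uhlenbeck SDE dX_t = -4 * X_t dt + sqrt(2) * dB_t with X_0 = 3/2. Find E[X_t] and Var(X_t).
E[X_t] = 3*exp(-4*t)/2; Var(X_t) = 1/4 - exp(-8*t)/4

The OU SDE dX = -theta X dt + sigma dB admits the integrating factor exp(theta t): d(exp(theta t) X_t) = sigma exp(theta t) dB_t. Integrating from 0 to t:
  X_t = x_0 * exp(-theta t) + sigma * int_0^t exp(-theta (t-s)) dB_s.
The Itô integral has mean 0 and (by the Itô isometry) variance sigma^2 * int_0^t exp(-2 theta (t - s)) ds = sigma^2 * (1 - exp(-2 theta t)) / (2 theta).
With theta = 4, sigma = sqrt(2), x_0 = 3/2:
  E[X_t] = 3/2 * exp(-4 t) = 3*exp(-4*t)/2
  Var(X_t) = (sqrt(2))^2 * (1 - exp(-2*4 t)) / (2 * 4) = 1/4 - exp(-8*t)/4.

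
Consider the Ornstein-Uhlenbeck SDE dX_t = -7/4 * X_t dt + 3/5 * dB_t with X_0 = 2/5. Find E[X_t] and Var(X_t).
E[X_t] = 2*exp(-7*t/4)/5; Var(X_t) = 18/175 - 18*exp(-7*t/2)/175

The OU SDE dX = -theta X dt + sigma dB admits the integrating factor exp(theta t): d(exp(theta t) X_t) = sigma exp(theta t) dB_t. Integrating from 0 to t:
  X_t = x_0 * exp(-theta t) + sigma * int_0^t exp(-theta (t-s)) dB_s.
The Itô integral has mean 0 and (by the Itô isometry) variance sigma^2 * int_0^t exp(-2 theta (t - s)) ds = sigma^2 * (1 - exp(-2 theta t)) / (2 theta).
With theta = 7/4, sigma = 3/5, x_0 = 2/5:
  E[X_t] = 2/5 * exp(-7/4 t) = 2*exp(-7*t/4)/5
  Var(X_t) = (3/5)^2 * (1 - exp(-2*7/4 t)) / (2 * 7/4) = 18/175 - 18*exp(-7*t/2)/175.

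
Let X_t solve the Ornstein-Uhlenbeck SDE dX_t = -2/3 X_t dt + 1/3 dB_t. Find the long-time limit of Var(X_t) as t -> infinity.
lim Var(X_t) = 1/12

The OU SDE dX = -theta X dt + sigma dB admits the integrating factor exp(theta t): d(exp(theta t) X_t) = sigma exp(theta t) dB_t. Integrating from 0 to t gives X_t = x_0 * exp(-theta t) + sigma * int_0^t exp(-theta (t-s)) dB_s for any initial x_0. The Itô integral has variance (by the Itô isometry) sigma^2 * int_0^t exp(-2 theta (t - s)) ds = sigma^2 * (1 - exp(-2 theta t)) / (2 theta), independent of x_0.
With theta = 2/3, sigma = 1/3:
  Var(X_t) = (1/3)^2 * (1 - exp(-2*2/3 t)) / (2 * 2/3) = 1/12 - exp(-4*t/3)/12.
As t -> infinity, exp(-2*2/3 t) -> 0, so the stationary variance is sigma^2 / (2 theta) = 1/12.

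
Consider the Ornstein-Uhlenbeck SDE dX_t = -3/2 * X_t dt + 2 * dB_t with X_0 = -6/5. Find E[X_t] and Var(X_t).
E[X_t] = -6*exp(-3*t/2)/5; Var(X_t) = 4/3 - 4*exp(-3*t)/3

The OU SDE dX = -theta X dt + sigma dB admits the integrating factor exp(theta t): d(exp(theta t) X_t) = sigma exp(theta t) dB_t. Integrating from 0 to t:
  X_t = x_0 * exp(-theta t) + sigma * int_0^t exp(-theta (t-s)) dB_s.
The Itô integral has mean 0 and (by the Itô isometry) variance sigma^2 * int_0^t exp(-2 theta (t - s)) ds = sigma^2 * (1 - exp(-2 theta t)) / (2 theta).
With theta = 3/2, sigma = 2, x_0 = -6/5:
  E[X_t] = -6/5 * exp(-3/2 t) = -6*exp(-3*t/2)/5
  Var(X_t) = (2)^2 * (1 - exp(-2*3/2 t)) / (2 * 3/2) = 4/3 - 4*exp(-3*t)/3.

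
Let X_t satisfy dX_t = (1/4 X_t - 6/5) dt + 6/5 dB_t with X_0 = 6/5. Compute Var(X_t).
Var(X_t) = 72*exp(t/2)/25 - 72/25

The variance V(t) = Var(X_t) satisfies V'(t) = 2 a V(t) + c^2 with V(0) = 0 (drift coefficient is linear in X, diffusion is constant). With a = 1/4, c = 6/5, the solution is
  V(t) = (c^2 / (2 a)) * (exp(2 a t) - 1)
       = ((6/5)^2 / (2*(1/4))) * (exp((1/2) t) - 1)
       = 72*exp(t/2)/25 - 72/25.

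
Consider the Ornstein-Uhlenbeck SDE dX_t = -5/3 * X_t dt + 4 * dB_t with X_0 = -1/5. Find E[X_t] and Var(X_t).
E[X_t] = -exp(-5*t/3)/5; Var(X_t) = 24/5 - 24*exp(-10*t/3)/5

The OU SDE dX = -theta X dt + sigma dB admits the integrating factor exp(theta t): d(exp(theta t) X_t) = sigma exp(theta t) dB_t. Integrating from 0 to t:
  X_t = x_0 * exp(-theta t) + sigma * int_0^t exp(-theta (t-s)) dB_s.
The Itô integral has mean 0 and (by the Itô isometry) variance sigma^2 * int_0^t exp(-2 theta (t - s)) ds = sigma^2 * (1 - exp(-2 theta t)) / (2 theta).
With theta = 5/3, sigma = 4, x_0 = -1/5:
  E[X_t] = -1/5 * exp(-5/3 t) = -exp(-5*t/3)/5
  Var(X_t) = (4)^2 * (1 - exp(-2*5/3 t)) / (2 * 5/3) = 24/5 - 24*exp(-10*t/3)/5.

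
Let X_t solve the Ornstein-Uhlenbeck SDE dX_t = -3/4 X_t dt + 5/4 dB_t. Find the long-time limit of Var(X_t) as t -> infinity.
lim Var(X_t) = 25/24

The OU SDE dX = -theta X dt + sigma dB admits the integrating factor exp(theta t): d(exp(theta t) X_t) = sigma exp(theta t) dB_t. Integrating from 0 to t gives X_t = x_0 * exp(-theta t) + sigma * int_0^t exp(-theta (t-s)) dB_s for any initial x_0. The Itô integral has variance (by the Itô isometry) sigma^2 * int_0^t exp(-2 theta (t - s)) ds = sigma^2 * (1 - exp(-2 theta t)) / (2 theta), independent of x_0.
With theta = 3/4, sigma = 5/4:
  Var(X_t) = (5/4)^2 * (1 - exp(-2*3/4 t)) / (2 * 3/4) = 25/24 - 25*exp(-3*t/2)/24.
As t -> infinity, exp(-2*3/4 t) -> 0, so the stationary variance is sigma^2 / (2 theta) = 25/24.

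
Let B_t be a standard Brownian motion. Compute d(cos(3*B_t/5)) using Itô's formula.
d(cos(3*B_t/5)) = (-9*cos(3*B_t/5)/50) dt + (-3*sin(3*B_t/5)/5) dB_t

Itô's formula for f(B_t) gives d f(B_t) = f'(B_t) dB_t + (1/2) f''(B_t) dt. Compute derivatives of f(x) = cos(3*x/5):
  f'(x)  = -3*sin(3*x/5)/5
  f''(x) = -9*cos(3*x/5)/25
Substitute x = B_t and multiply the f'' term by 1/2:
  drift     = (1/2) * (-9*cos(3*x/5)/25) evaluated at B_t = -9*cos(3*B_t/5)/50
  diffusion = (-3*sin(3*x/5)/5) evaluated at B_t = -3*sin(3*B_t/5)/5
Therefore d(cos(3*B_t/5)) = (-9*cos(3*B_t/5)/50) dt + (-3*sin(3*B_t/5)/5) dB_t.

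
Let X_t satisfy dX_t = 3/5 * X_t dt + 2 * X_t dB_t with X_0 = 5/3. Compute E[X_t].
E[X_t] = 5*exp(3*t/5)/3

For GBM dX = mu X dt + sigma X dB with X_0 = x_0, apply Itô to Y = log X: dY = (mu - sigma^2/2) dt + sigma dB, so Y_t = log(x_0) + (mu - sigma^2/2) t + sigma B_t and hence X_t = x_0 * exp((mu - sigma^2/2) t + sigma B_t).
With mu = 3/5, sigma = 2, x_0 = 5/3, this gives:
  X_t = 5/3 * exp((-7/5) * t + (2) * B_t).
Since sigma*B_t ~ Normal(0, sigma^2 t), E[exp(sigma*B_t)] = exp(sigma^2 t / 2); so E[X_t] = x_0 * exp((mu - sigma^2/2) t) * exp(sigma^2 t / 2) = x_0 * exp(mu t) = 5*exp(3*t/5)/3.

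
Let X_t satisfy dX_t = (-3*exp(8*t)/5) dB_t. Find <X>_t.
<X>_t = 9*exp(16*t)/400 - 9/400

For an Itô process dX_t = a(t) dt + b(t) dB_t, the quadratic variation is <X>_t = int_0^t b(s)^2 ds (the drift term does not contribute). Here b(s) = -3*exp(8*s)/5, so
  b(s)^2 = 9*exp(16*s)/25.
Integrating from 0 to t:
  <X>_t = int_0^t (9*exp(16*s)/25) ds = 9*exp(16*t)/400 - 9/400.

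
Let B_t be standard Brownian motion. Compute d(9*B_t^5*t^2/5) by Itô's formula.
d(9*B_t^5*t^2/5) = (18*B_t^3*t*(B_t^2 + 5*t)/5) dt + (9*B_t^4*t^2) dB_t

Itô's formula for f(t, x): d f(t, B_t) = (f_t + (1/2) f_xx) dt + f_x dB_t. Compute partials of f(t, x) = 9*t^2*x^5/5:
  f_t(t,x)  = 18*t*x^5/5
  f_x(t,x)  = 9*t^2*x^4
  f_xx(t,x) = 36*t^2*x^3
Assemble drift = f_t + (1/2) f_xx = 18*t*x^3*(5*t + x^2)/5 and diffusion = f_x = 9*t^2*x^4. Substituting x = B_t:
  d(9*B_t^5*t^2/5) = (18*B_t^3*t*(B_t^2 + 5*t)/5) dt + (9*B_t^4*t^2) dB_t.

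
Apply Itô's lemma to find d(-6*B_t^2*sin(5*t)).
d(-6*B_t^2*sin(5*t)) = (-30*B_t^2*cos(5*t) - 6*sin(5*t)) dt + (-12*B_t*sin(5*t)) dB_t

Itô's formula for f(t, x): d f(t, B_t) = (f_t + (1/2) f_xx) dt + f_x dB_t. Compute partials of f(t, x) = -6*x^2*sin(5*t):
  f_t(t,x)  = -30*x^2*cos(5*t)
  f_x(t,x)  = -12*x*sin(5*t)
  f_xx(t,x) = -12*sin(5*t)
Assemble drift = f_t + (1/2) f_xx = -30*x^2*cos(5*t) - 6*sin(5*t) and diffusion = f_x = -12*x*sin(5*t). Substituting x = B_t:
  d(-6*B_t^2*sin(5*t)) = (-30*B_t^2*cos(5*t) - 6*sin(5*t)) dt + (-12*B_t*sin(5*t)) dB_t.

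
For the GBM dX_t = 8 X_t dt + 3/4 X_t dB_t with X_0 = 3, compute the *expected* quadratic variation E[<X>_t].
E[<X>_t] = 81*exp(265*t/16)/265 - 81/265

<X>_t = int_0^t ((3/4) * X_s)^2 ds. Taking expectation inside the integral: E[<X>_t] = (3/4)^2 * int_0^t E[X_s^2] ds. For GBM, E[X_s^2] = x_0^2 * exp((2 mu + sigma^2) s). Integrating:
  E[<X>_t] = (3/4)^2 * 3^2 * (exp((2*8 + (3/4)^2) t) - 1) / (2*8 + (3/4)^2)
           = (3/4)^2 * 3^2 * (exp((265/16) t) - 1) / (265/16) = 81*exp(265*t/16)/265 - 81/265.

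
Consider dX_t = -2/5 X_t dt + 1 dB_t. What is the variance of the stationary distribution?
lim Var(X_t) = 5/4

The OU SDE dX = -theta X dt + sigma dB admits the integrating factor exp(theta t): d(exp(theta t) X_t) = sigma exp(theta t) dB_t. Integrating from 0 to t gives X_t = x_0 * exp(-theta t) + sigma * int_0^t exp(-theta (t-s)) dB_s for any initial x_0. The Itô integral has variance (by the Itô isometry) sigma^2 * int_0^t exp(-2 theta (t - s)) ds = sigma^2 * (1 - exp(-2 theta t)) / (2 theta), independent of x_0.
With theta = 2/5, sigma = 1:
  Var(X_t) = (1)^2 * (1 - exp(-2*2/5 t)) / (2 * 2/5) = 5/4 - 5*exp(-4*t/5)/4.
As t -> infinity, exp(-2*2/5 t) -> 0, so the stationary variance is sigma^2 / (2 theta) = 5/4.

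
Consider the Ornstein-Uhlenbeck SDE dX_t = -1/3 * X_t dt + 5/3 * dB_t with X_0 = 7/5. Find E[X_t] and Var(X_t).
E[X_t] = 7*exp(-t/3)/5; Var(X_t) = 25/6 - 25*exp(-2*t/3)/6

The OU SDE dX = -theta X dt + sigma dB admits the integrating factor exp(theta t): d(exp(theta t) X_t) = sigma exp(theta t) dB_t. Integrating from 0 to t:
  X_t = x_0 * exp(-theta t) + sigma * int_0^t exp(-theta (t-s)) dB_s.
The Itô integral has mean 0 and (by the Itô isometry) variance sigma^2 * int_0^t exp(-2 theta (t - s)) ds = sigma^2 * (1 - exp(-2 theta t)) / (2 theta).
With theta = 1/3, sigma = 5/3, x_0 = 7/5:
  E[X_t] = 7/5 * exp(-1/3 t) = 7*exp(-t/3)/5
  Var(X_t) = (5/3)^2 * (1 - exp(-2*1/3 t)) / (2 * 1/3) = 25/6 - 25*exp(-2*t/3)/6.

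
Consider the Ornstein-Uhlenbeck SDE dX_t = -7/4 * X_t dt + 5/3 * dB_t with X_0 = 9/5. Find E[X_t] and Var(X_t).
E[X_t] = 9*exp(-7*t/4)/5; Var(X_t) = 50/63 - 50*exp(-7*t/2)/63

The OU SDE dX = -theta X dt + sigma dB admits the integrating factor exp(theta t): d(exp(theta t) X_t) = sigma exp(theta t) dB_t. Integrating from 0 to t:
  X_t = x_0 * exp(-theta t) + sigma * int_0^t exp(-theta (t-s)) dB_s.
The Itô integral has mean 0 and (by the Itô isometry) variance sigma^2 * int_0^t exp(-2 theta (t - s)) ds = sigma^2 * (1 - exp(-2 theta t)) / (2 theta).
With theta = 7/4, sigma = 5/3, x_0 = 9/5:
  E[X_t] = 9/5 * exp(-7/4 t) = 9*exp(-7*t/4)/5
  Var(X_t) = (5/3)^2 * (1 - exp(-2*7/4 t)) / (2 * 7/4) = 50/63 - 50*exp(-7*t/2)/63.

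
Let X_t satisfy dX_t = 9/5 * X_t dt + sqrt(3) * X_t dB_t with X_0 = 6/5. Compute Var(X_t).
Var(X_t) = 36*(exp(3*t) - 1)*exp(18*t/5)/25

For GBM dX = mu X dt + sigma X dB with X_0 = x_0, apply Itô to Y = log X: dY = (mu - sigma^2/2) dt + sigma dB, so Y_t = log(x_0) + (mu - sigma^2/2) t + sigma B_t and hence X_t = x_0 * exp((mu - sigma^2/2) t + sigma B_t).
With mu = 9/5, sigma = sqrt(3), x_0 = 6/5, this gives:
  X_t = 6/5 * exp((3/10) * t + (sqrt(3)) * B_t).
Since sigma*B_t ~ Normal(0, sigma^2 t), E[exp(sigma*B_t)] = exp(sigma^2 t / 2); so E[X_t] = x_0 * exp((mu - sigma^2/2) t) * exp(sigma^2 t / 2) = x_0 * exp(mu t) = 6*exp(9*t/5)/5.
Var(X_t) = E[X_t^2] - (E[X_t])^2 = x_0^2 * exp(2 mu t) * (exp(sigma^2 t) - 1) = 36*(exp(3*t) - 1)*exp(18*t/5)/25.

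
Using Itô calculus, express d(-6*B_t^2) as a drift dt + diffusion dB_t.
d(-6*B_t^2) = (-6) dt + (-12*B_t) dB_t

Itô's formula for f(B_t) gives d f(B_t) = f'(B_t) dB_t + (1/2) f''(B_t) dt. Compute derivatives of f(x) = -6*x^2:
  f'(x)  = -12*x
  f''(x) = -12
Substitute x = B_t and multiply the f'' term by 1/2:
  drift     = (1/2) * (-12) evaluated at B_t = -6
  diffusion = (-12*x) evaluated at B_t = -12*B_t
Therefore d(-6*B_t^2) = (-6) dt + (-12*B_t) dB_t.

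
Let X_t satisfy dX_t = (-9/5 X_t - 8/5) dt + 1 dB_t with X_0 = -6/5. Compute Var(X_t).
Var(X_t) = 5/18 - 5*exp(-18*t/5)/18

The variance V(t) = Var(X_t) satisfies V'(t) = 2 a V(t) + c^2 with V(0) = 0 (drift coefficient is linear in X, diffusion is constant). With a = -9/5, c = 1, the solution is
  V(t) = (c^2 / (2 a)) * (exp(2 a t) - 1)
       = (1^2 / (2*(-9/5))) * (exp((-18/5) t) - 1)
       = 5/18 - 5*exp(-18*t/5)/18.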